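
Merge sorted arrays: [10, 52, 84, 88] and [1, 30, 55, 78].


Take 1 from B
Take 10 from A
Take 30 from B
Take 52 from A
Take 55 from B
Take 78 from B

Merged: [1, 10, 30, 52, 55, 78, 84, 88]


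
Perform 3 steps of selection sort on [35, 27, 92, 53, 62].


Initial: [35, 27, 92, 53, 62]
Step 1: min=27 at 1
  Swap: [27, 35, 92, 53, 62]
Step 2: min=35 at 1
  Swap: [27, 35, 92, 53, 62]
Step 3: min=53 at 3
  Swap: [27, 35, 53, 92, 62]

After 3 steps: [27, 35, 53, 92, 62]


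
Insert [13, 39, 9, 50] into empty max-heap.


Insert 13: [13]
Insert 39: [39, 13]
Insert 9: [39, 13, 9]
Insert 50: [50, 39, 9, 13]

Final heap: [50, 39, 9, 13]


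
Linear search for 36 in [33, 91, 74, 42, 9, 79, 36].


i=0: 33!=36
i=1: 91!=36
i=2: 74!=36
i=3: 42!=36
i=4: 9!=36
i=5: 79!=36
i=6: 36==36 found!

Found at 6, 7 comps


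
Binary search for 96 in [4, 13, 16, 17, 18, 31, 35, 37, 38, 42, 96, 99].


Step 1: lo=0, hi=11, mid=5, val=31
Step 2: lo=6, hi=11, mid=8, val=38
Step 3: lo=9, hi=11, mid=10, val=96

Found at index 10


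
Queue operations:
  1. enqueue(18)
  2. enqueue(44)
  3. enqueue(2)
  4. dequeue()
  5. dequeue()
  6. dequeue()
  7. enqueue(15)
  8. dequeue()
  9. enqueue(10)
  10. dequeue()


enqueue(18) -> [18]
enqueue(44) -> [18, 44]
enqueue(2) -> [18, 44, 2]
dequeue()->18, [44, 2]
dequeue()->44, [2]
dequeue()->2, []
enqueue(15) -> [15]
dequeue()->15, []
enqueue(10) -> [10]
dequeue()->10, []

Final queue: []


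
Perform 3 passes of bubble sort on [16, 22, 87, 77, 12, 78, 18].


Initial: [16, 22, 87, 77, 12, 78, 18]
Pass 1: [16, 22, 77, 12, 78, 18, 87] (4 swaps)
Pass 2: [16, 22, 12, 77, 18, 78, 87] (2 swaps)
Pass 3: [16, 12, 22, 18, 77, 78, 87] (2 swaps)

After 3 passes: [16, 12, 22, 18, 77, 78, 87]


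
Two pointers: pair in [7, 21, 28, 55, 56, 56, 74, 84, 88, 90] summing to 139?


lo=0(7)+hi=9(90)=97
lo=1(21)+hi=9(90)=111
lo=2(28)+hi=9(90)=118
lo=3(55)+hi=9(90)=145
lo=3(55)+hi=8(88)=143
lo=3(55)+hi=7(84)=139

Yes: 55+84=139


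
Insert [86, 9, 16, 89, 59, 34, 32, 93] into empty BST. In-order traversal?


Insert 86: root
Insert 9: L from 86
Insert 16: L from 86 -> R from 9
Insert 89: R from 86
Insert 59: L from 86 -> R from 9 -> R from 16
Insert 34: L from 86 -> R from 9 -> R from 16 -> L from 59
Insert 32: L from 86 -> R from 9 -> R from 16 -> L from 59 -> L from 34
Insert 93: R from 86 -> R from 89

In-order: [9, 16, 32, 34, 59, 86, 89, 93]


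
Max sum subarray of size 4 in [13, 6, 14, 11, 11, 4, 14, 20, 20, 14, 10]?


[0:4]: 44
[1:5]: 42
[2:6]: 40
[3:7]: 40
[4:8]: 49
[5:9]: 58
[6:10]: 68
[7:11]: 64

Max: 68 at [6:10]


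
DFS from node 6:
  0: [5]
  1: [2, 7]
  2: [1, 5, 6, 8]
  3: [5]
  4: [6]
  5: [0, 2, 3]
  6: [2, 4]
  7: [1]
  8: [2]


Visit 6, push [4, 2]
Visit 2, push [8, 5, 1]
Visit 1, push [7]
Visit 7, push []
Visit 5, push [3, 0]
Visit 0, push []
Visit 3, push []
Visit 8, push []
Visit 4, push []

DFS order: [6, 2, 1, 7, 5, 0, 3, 8, 4]


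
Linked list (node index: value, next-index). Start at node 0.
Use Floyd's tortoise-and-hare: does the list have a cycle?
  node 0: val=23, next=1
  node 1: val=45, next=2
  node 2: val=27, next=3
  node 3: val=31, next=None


Floyd's tortoise (slow, +1) and hare (fast, +2):
  init: slow=0, fast=0
  step 1: slow=1, fast=2
  step 2: fast 2->3->None, no cycle

Cycle: no


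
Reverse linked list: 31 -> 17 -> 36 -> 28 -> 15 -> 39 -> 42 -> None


Step 1: curr=31, set curr.next=prev(None) | reversed so far: 31
Step 2: curr=17, set curr.next=prev(31) | reversed so far: 17 -> 31
Step 3: curr=36, set curr.next=prev(17) | reversed so far: 36 -> 17 -> 31
Step 4: curr=28, set curr.next=prev(36) | reversed so far: 28 -> 36 -> 17 -> 31
Step 5: curr=15, set curr.next=prev(28) | reversed so far: 15 -> 28 -> 36 -> 17 -> 31
Step 6: curr=39, set curr.next=prev(15) | reversed so far: 39 -> 15 -> 28 -> 36 -> 17 -> 31
Step 7: curr=42, set curr.next=prev(39) | reversed so far: 42 -> 39 -> 15 -> 28 -> 36 -> 17 -> 31

42 -> 39 -> 15 -> 28 -> 36 -> 17 -> 31 -> None


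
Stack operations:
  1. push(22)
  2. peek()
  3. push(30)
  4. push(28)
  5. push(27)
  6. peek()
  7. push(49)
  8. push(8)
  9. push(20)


push(22) -> [22]
peek()->22
push(30) -> [22, 30]
push(28) -> [22, 30, 28]
push(27) -> [22, 30, 28, 27]
peek()->27
push(49) -> [22, 30, 28, 27, 49]
push(8) -> [22, 30, 28, 27, 49, 8]
push(20) -> [22, 30, 28, 27, 49, 8, 20]

Final stack: [22, 30, 28, 27, 49, 8, 20]


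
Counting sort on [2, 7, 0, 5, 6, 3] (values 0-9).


Input: [2, 7, 0, 5, 6, 3]
Counts: [1, 0, 1, 1, 0, 1, 1, 1, 0, 0]

Sorted: [0, 2, 3, 5, 6, 7]


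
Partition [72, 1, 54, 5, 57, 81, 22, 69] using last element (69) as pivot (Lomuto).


Pivot: 69
  1 <= 69: swap -> [1, 72, 54, 5, 57, 81, 22, 69]
  54 <= 69: swap -> [1, 54, 72, 5, 57, 81, 22, 69]
  5 <= 69: swap -> [1, 54, 5, 72, 57, 81, 22, 69]
  57 <= 69: swap -> [1, 54, 5, 57, 72, 81, 22, 69]
  22 <= 69: swap -> [1, 54, 5, 57, 22, 81, 72, 69]
Place pivot at 5: [1, 54, 5, 57, 22, 69, 72, 81]

Partitioned: [1, 54, 5, 57, 22, 69, 72, 81]


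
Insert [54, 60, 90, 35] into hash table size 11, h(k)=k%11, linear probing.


Insert 54: h=10 -> slot 10
Insert 60: h=5 -> slot 5
Insert 90: h=2 -> slot 2
Insert 35: h=2, 1 probes -> slot 3

Table: [None, None, 90, 35, None, 60, None, None, None, None, 54]


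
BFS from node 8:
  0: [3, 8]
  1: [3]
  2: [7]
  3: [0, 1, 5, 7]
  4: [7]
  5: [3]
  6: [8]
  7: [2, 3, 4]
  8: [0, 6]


Visit 8, enqueue [0, 6]
Visit 0, enqueue [3]
Visit 6, enqueue []
Visit 3, enqueue [1, 5, 7]
Visit 1, enqueue []
Visit 5, enqueue []
Visit 7, enqueue [2, 4]
Visit 2, enqueue []
Visit 4, enqueue []

BFS order: [8, 0, 6, 3, 1, 5, 7, 2, 4]


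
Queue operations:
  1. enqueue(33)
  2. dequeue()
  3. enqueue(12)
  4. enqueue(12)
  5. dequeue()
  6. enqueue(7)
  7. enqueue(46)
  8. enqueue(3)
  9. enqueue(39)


enqueue(33) -> [33]
dequeue()->33, []
enqueue(12) -> [12]
enqueue(12) -> [12, 12]
dequeue()->12, [12]
enqueue(7) -> [12, 7]
enqueue(46) -> [12, 7, 46]
enqueue(3) -> [12, 7, 46, 3]
enqueue(39) -> [12, 7, 46, 3, 39]

Final queue: [12, 7, 46, 3, 39]


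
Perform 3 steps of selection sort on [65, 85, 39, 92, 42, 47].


Initial: [65, 85, 39, 92, 42, 47]
Step 1: min=39 at 2
  Swap: [39, 85, 65, 92, 42, 47]
Step 2: min=42 at 4
  Swap: [39, 42, 65, 92, 85, 47]
Step 3: min=47 at 5
  Swap: [39, 42, 47, 92, 85, 65]

After 3 steps: [39, 42, 47, 92, 85, 65]


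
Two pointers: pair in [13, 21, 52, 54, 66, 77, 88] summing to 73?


lo=0(13)+hi=6(88)=101
lo=0(13)+hi=5(77)=90
lo=0(13)+hi=4(66)=79
lo=0(13)+hi=3(54)=67
lo=1(21)+hi=3(54)=75
lo=1(21)+hi=2(52)=73

Yes: 21+52=73


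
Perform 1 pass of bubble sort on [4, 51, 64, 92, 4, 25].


Initial: [4, 51, 64, 92, 4, 25]
Pass 1: [4, 51, 64, 4, 25, 92] (2 swaps)

After 1 pass: [4, 51, 64, 4, 25, 92]


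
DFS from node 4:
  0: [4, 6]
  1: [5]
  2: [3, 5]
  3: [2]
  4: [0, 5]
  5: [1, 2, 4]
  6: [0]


Visit 4, push [5, 0]
Visit 0, push [6]
Visit 6, push []
Visit 5, push [2, 1]
Visit 1, push []
Visit 2, push [3]
Visit 3, push []

DFS order: [4, 0, 6, 5, 1, 2, 3]


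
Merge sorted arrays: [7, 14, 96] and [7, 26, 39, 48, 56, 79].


Take 7 from A
Take 7 from B
Take 14 from A
Take 26 from B
Take 39 from B
Take 48 from B
Take 56 from B
Take 79 from B

Merged: [7, 7, 14, 26, 39, 48, 56, 79, 96]


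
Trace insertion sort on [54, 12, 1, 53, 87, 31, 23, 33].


Initial: [54, 12, 1, 53, 87, 31, 23, 33]
Insert 12: [12, 54, 1, 53, 87, 31, 23, 33]
Insert 1: [1, 12, 54, 53, 87, 31, 23, 33]
Insert 53: [1, 12, 53, 54, 87, 31, 23, 33]
Insert 87: [1, 12, 53, 54, 87, 31, 23, 33]
Insert 31: [1, 12, 31, 53, 54, 87, 23, 33]
Insert 23: [1, 12, 23, 31, 53, 54, 87, 33]
Insert 33: [1, 12, 23, 31, 33, 53, 54, 87]

Sorted: [1, 12, 23, 31, 33, 53, 54, 87]


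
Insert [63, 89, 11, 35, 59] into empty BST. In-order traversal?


Insert 63: root
Insert 89: R from 63
Insert 11: L from 63
Insert 35: L from 63 -> R from 11
Insert 59: L from 63 -> R from 11 -> R from 35

In-order: [11, 35, 59, 63, 89]


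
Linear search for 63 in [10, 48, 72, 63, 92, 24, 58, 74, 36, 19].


i=0: 10!=63
i=1: 48!=63
i=2: 72!=63
i=3: 63==63 found!

Found at 3, 4 comps


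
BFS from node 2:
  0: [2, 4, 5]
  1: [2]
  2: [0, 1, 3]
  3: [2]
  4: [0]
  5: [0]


Visit 2, enqueue [0, 1, 3]
Visit 0, enqueue [4, 5]
Visit 1, enqueue []
Visit 3, enqueue []
Visit 4, enqueue []
Visit 5, enqueue []

BFS order: [2, 0, 1, 3, 4, 5]


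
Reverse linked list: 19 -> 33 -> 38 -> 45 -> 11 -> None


Step 1: curr=19, set curr.next=prev(None) | reversed so far: 19
Step 2: curr=33, set curr.next=prev(19) | reversed so far: 33 -> 19
Step 3: curr=38, set curr.next=prev(33) | reversed so far: 38 -> 33 -> 19
Step 4: curr=45, set curr.next=prev(38) | reversed so far: 45 -> 38 -> 33 -> 19
Step 5: curr=11, set curr.next=prev(45) | reversed so far: 11 -> 45 -> 38 -> 33 -> 19

11 -> 45 -> 38 -> 33 -> 19 -> None


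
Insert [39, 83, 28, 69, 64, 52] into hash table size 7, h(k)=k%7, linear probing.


Insert 39: h=4 -> slot 4
Insert 83: h=6 -> slot 6
Insert 28: h=0 -> slot 0
Insert 69: h=6, 2 probes -> slot 1
Insert 64: h=1, 1 probes -> slot 2
Insert 52: h=3 -> slot 3

Table: [28, 69, 64, 52, 39, None, 83]


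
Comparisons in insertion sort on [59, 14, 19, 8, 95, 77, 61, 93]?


Algorithm: insertion sort
Input: [59, 14, 19, 8, 95, 77, 61, 93]
Sorted: [8, 14, 19, 59, 61, 77, 93, 95]

14


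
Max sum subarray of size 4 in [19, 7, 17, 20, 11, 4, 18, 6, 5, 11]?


[0:4]: 63
[1:5]: 55
[2:6]: 52
[3:7]: 53
[4:8]: 39
[5:9]: 33
[6:10]: 40

Max: 63 at [0:4]


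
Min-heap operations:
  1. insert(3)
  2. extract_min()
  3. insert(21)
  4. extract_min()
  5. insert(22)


insert(3) -> [3]
extract_min()->3, []
insert(21) -> [21]
extract_min()->21, []
insert(22) -> [22]

Final heap: [22]


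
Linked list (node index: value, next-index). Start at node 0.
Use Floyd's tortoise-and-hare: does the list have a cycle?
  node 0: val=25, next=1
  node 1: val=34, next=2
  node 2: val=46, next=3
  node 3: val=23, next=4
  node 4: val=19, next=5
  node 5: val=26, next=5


Floyd's tortoise (slow, +1) and hare (fast, +2):
  init: slow=0, fast=0
  step 1: slow=1, fast=2
  step 2: slow=2, fast=4
  step 3: slow=3, fast=5
  step 4: slow=4, fast=5
  step 5: slow=5, fast=5
  slow == fast at node 5: cycle detected

Cycle: yes


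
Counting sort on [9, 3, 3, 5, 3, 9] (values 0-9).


Input: [9, 3, 3, 5, 3, 9]
Counts: [0, 0, 0, 3, 0, 1, 0, 0, 0, 2]

Sorted: [3, 3, 3, 5, 9, 9]


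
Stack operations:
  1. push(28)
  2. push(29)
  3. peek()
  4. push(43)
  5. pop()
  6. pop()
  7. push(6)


push(28) -> [28]
push(29) -> [28, 29]
peek()->29
push(43) -> [28, 29, 43]
pop()->43, [28, 29]
pop()->29, [28]
push(6) -> [28, 6]

Final stack: [28, 6]


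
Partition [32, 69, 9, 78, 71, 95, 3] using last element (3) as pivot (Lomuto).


Pivot: 3
Place pivot at 0: [3, 69, 9, 78, 71, 95, 32]

Partitioned: [3, 69, 9, 78, 71, 95, 32]


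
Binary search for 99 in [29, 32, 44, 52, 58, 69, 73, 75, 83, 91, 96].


Step 1: lo=0, hi=10, mid=5, val=69
Step 2: lo=6, hi=10, mid=8, val=83
Step 3: lo=9, hi=10, mid=9, val=91
Step 4: lo=10, hi=10, mid=10, val=96

Not found


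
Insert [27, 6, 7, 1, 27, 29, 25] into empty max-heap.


Insert 27: [27]
Insert 6: [27, 6]
Insert 7: [27, 6, 7]
Insert 1: [27, 6, 7, 1]
Insert 27: [27, 27, 7, 1, 6]
Insert 29: [29, 27, 27, 1, 6, 7]
Insert 25: [29, 27, 27, 1, 6, 7, 25]

Final heap: [29, 27, 27, 1, 6, 7, 25]


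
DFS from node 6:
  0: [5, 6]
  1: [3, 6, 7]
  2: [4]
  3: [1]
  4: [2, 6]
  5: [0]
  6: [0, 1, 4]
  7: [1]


Visit 6, push [4, 1, 0]
Visit 0, push [5]
Visit 5, push []
Visit 1, push [7, 3]
Visit 3, push []
Visit 7, push []
Visit 4, push [2]
Visit 2, push []

DFS order: [6, 0, 5, 1, 3, 7, 4, 2]


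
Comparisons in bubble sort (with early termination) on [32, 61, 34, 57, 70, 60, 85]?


Algorithm: bubble sort (with early termination)
Input: [32, 61, 34, 57, 70, 60, 85]
Sorted: [32, 34, 57, 60, 61, 70, 85]

15


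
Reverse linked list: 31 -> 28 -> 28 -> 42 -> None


Step 1: curr=31, set curr.next=prev(None) | reversed so far: 31
Step 2: curr=28, set curr.next=prev(31) | reversed so far: 28 -> 31
Step 3: curr=28, set curr.next=prev(28) | reversed so far: 28 -> 28 -> 31
Step 4: curr=42, set curr.next=prev(28) | reversed so far: 42 -> 28 -> 28 -> 31

42 -> 28 -> 28 -> 31 -> None


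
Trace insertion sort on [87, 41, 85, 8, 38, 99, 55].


Initial: [87, 41, 85, 8, 38, 99, 55]
Insert 41: [41, 87, 85, 8, 38, 99, 55]
Insert 85: [41, 85, 87, 8, 38, 99, 55]
Insert 8: [8, 41, 85, 87, 38, 99, 55]
Insert 38: [8, 38, 41, 85, 87, 99, 55]
Insert 99: [8, 38, 41, 85, 87, 99, 55]
Insert 55: [8, 38, 41, 55, 85, 87, 99]

Sorted: [8, 38, 41, 55, 85, 87, 99]


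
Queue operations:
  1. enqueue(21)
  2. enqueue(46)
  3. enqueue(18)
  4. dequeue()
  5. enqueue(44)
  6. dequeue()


enqueue(21) -> [21]
enqueue(46) -> [21, 46]
enqueue(18) -> [21, 46, 18]
dequeue()->21, [46, 18]
enqueue(44) -> [46, 18, 44]
dequeue()->46, [18, 44]

Final queue: [18, 44]


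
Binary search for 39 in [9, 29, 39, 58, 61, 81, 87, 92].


Step 1: lo=0, hi=7, mid=3, val=58
Step 2: lo=0, hi=2, mid=1, val=29
Step 3: lo=2, hi=2, mid=2, val=39

Found at index 2


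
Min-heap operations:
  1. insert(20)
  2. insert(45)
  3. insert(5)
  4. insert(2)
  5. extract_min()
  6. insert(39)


insert(20) -> [20]
insert(45) -> [20, 45]
insert(5) -> [5, 45, 20]
insert(2) -> [2, 5, 20, 45]
extract_min()->2, [5, 45, 20]
insert(39) -> [5, 39, 20, 45]

Final heap: [5, 39, 20, 45]


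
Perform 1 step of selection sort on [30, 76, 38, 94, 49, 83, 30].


Initial: [30, 76, 38, 94, 49, 83, 30]
Step 1: min=30 at 0
  Swap: [30, 76, 38, 94, 49, 83, 30]

After 1 step: [30, 76, 38, 94, 49, 83, 30]


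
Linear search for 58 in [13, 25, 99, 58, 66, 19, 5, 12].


i=0: 13!=58
i=1: 25!=58
i=2: 99!=58
i=3: 58==58 found!

Found at 3, 4 comps


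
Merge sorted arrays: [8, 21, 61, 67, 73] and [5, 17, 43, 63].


Take 5 from B
Take 8 from A
Take 17 from B
Take 21 from A
Take 43 from B
Take 61 from A
Take 63 from B

Merged: [5, 8, 17, 21, 43, 61, 63, 67, 73]


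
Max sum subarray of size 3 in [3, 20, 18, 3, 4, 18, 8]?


[0:3]: 41
[1:4]: 41
[2:5]: 25
[3:6]: 25
[4:7]: 30

Max: 41 at [0:3]


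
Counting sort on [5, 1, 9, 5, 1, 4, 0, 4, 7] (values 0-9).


Input: [5, 1, 9, 5, 1, 4, 0, 4, 7]
Counts: [1, 2, 0, 0, 2, 2, 0, 1, 0, 1]

Sorted: [0, 1, 1, 4, 4, 5, 5, 7, 9]


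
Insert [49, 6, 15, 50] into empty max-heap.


Insert 49: [49]
Insert 6: [49, 6]
Insert 15: [49, 6, 15]
Insert 50: [50, 49, 15, 6]

Final heap: [50, 49, 15, 6]


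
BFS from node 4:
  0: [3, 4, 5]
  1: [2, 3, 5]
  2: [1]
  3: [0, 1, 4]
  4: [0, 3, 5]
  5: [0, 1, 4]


Visit 4, enqueue [0, 3, 5]
Visit 0, enqueue []
Visit 3, enqueue [1]
Visit 5, enqueue []
Visit 1, enqueue [2]
Visit 2, enqueue []

BFS order: [4, 0, 3, 5, 1, 2]


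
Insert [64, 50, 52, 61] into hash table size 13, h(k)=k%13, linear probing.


Insert 64: h=12 -> slot 12
Insert 50: h=11 -> slot 11
Insert 52: h=0 -> slot 0
Insert 61: h=9 -> slot 9

Table: [52, None, None, None, None, None, None, None, None, 61, None, 50, 64]


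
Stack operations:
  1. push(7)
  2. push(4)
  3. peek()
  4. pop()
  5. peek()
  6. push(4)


push(7) -> [7]
push(4) -> [7, 4]
peek()->4
pop()->4, [7]
peek()->7
push(4) -> [7, 4]

Final stack: [7, 4]


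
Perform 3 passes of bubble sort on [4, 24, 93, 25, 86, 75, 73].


Initial: [4, 24, 93, 25, 86, 75, 73]
Pass 1: [4, 24, 25, 86, 75, 73, 93] (4 swaps)
Pass 2: [4, 24, 25, 75, 73, 86, 93] (2 swaps)
Pass 3: [4, 24, 25, 73, 75, 86, 93] (1 swaps)

After 3 passes: [4, 24, 25, 73, 75, 86, 93]


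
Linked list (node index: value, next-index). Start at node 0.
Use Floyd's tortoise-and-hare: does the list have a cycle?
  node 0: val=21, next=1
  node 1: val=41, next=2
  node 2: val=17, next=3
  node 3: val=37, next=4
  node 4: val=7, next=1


Floyd's tortoise (slow, +1) and hare (fast, +2):
  init: slow=0, fast=0
  step 1: slow=1, fast=2
  step 2: slow=2, fast=4
  step 3: slow=3, fast=2
  step 4: slow=4, fast=4
  slow == fast at node 4: cycle detected

Cycle: yes


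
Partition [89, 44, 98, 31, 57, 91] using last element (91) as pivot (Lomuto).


Pivot: 91
  89 <= 91: advance i (no swap)
  44 <= 91: advance i (no swap)
  31 <= 91: swap -> [89, 44, 31, 98, 57, 91]
  57 <= 91: swap -> [89, 44, 31, 57, 98, 91]
Place pivot at 4: [89, 44, 31, 57, 91, 98]

Partitioned: [89, 44, 31, 57, 91, 98]


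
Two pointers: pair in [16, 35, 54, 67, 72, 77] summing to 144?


lo=0(16)+hi=5(77)=93
lo=1(35)+hi=5(77)=112
lo=2(54)+hi=5(77)=131
lo=3(67)+hi=5(77)=144

Yes: 67+77=144


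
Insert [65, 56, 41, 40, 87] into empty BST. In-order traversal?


Insert 65: root
Insert 56: L from 65
Insert 41: L from 65 -> L from 56
Insert 40: L from 65 -> L from 56 -> L from 41
Insert 87: R from 65

In-order: [40, 41, 56, 65, 87]


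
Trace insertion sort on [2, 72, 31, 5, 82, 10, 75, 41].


Initial: [2, 72, 31, 5, 82, 10, 75, 41]
Insert 72: [2, 72, 31, 5, 82, 10, 75, 41]
Insert 31: [2, 31, 72, 5, 82, 10, 75, 41]
Insert 5: [2, 5, 31, 72, 82, 10, 75, 41]
Insert 82: [2, 5, 31, 72, 82, 10, 75, 41]
Insert 10: [2, 5, 10, 31, 72, 82, 75, 41]
Insert 75: [2, 5, 10, 31, 72, 75, 82, 41]
Insert 41: [2, 5, 10, 31, 41, 72, 75, 82]

Sorted: [2, 5, 10, 31, 41, 72, 75, 82]


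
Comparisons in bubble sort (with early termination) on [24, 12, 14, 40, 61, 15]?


Algorithm: bubble sort (with early termination)
Input: [24, 12, 14, 40, 61, 15]
Sorted: [12, 14, 15, 24, 40, 61]

14


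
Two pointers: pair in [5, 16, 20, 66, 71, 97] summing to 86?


lo=0(5)+hi=5(97)=102
lo=0(5)+hi=4(71)=76
lo=1(16)+hi=4(71)=87
lo=1(16)+hi=3(66)=82
lo=2(20)+hi=3(66)=86

Yes: 20+66=86


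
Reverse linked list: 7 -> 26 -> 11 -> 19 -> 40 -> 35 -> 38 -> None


Step 1: curr=7, set curr.next=prev(None) | reversed so far: 7
Step 2: curr=26, set curr.next=prev(7) | reversed so far: 26 -> 7
Step 3: curr=11, set curr.next=prev(26) | reversed so far: 11 -> 26 -> 7
Step 4: curr=19, set curr.next=prev(11) | reversed so far: 19 -> 11 -> 26 -> 7
Step 5: curr=40, set curr.next=prev(19) | reversed so far: 40 -> 19 -> 11 -> 26 -> 7
Step 6: curr=35, set curr.next=prev(40) | reversed so far: 35 -> 40 -> 19 -> 11 -> 26 -> 7
Step 7: curr=38, set curr.next=prev(35) | reversed so far: 38 -> 35 -> 40 -> 19 -> 11 -> 26 -> 7

38 -> 35 -> 40 -> 19 -> 11 -> 26 -> 7 -> None


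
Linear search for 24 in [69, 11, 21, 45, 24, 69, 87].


i=0: 69!=24
i=1: 11!=24
i=2: 21!=24
i=3: 45!=24
i=4: 24==24 found!

Found at 4, 5 comps


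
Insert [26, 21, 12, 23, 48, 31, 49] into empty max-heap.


Insert 26: [26]
Insert 21: [26, 21]
Insert 12: [26, 21, 12]
Insert 23: [26, 23, 12, 21]
Insert 48: [48, 26, 12, 21, 23]
Insert 31: [48, 26, 31, 21, 23, 12]
Insert 49: [49, 26, 48, 21, 23, 12, 31]

Final heap: [49, 26, 48, 21, 23, 12, 31]


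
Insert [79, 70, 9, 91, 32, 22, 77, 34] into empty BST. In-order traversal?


Insert 79: root
Insert 70: L from 79
Insert 9: L from 79 -> L from 70
Insert 91: R from 79
Insert 32: L from 79 -> L from 70 -> R from 9
Insert 22: L from 79 -> L from 70 -> R from 9 -> L from 32
Insert 77: L from 79 -> R from 70
Insert 34: L from 79 -> L from 70 -> R from 9 -> R from 32

In-order: [9, 22, 32, 34, 70, 77, 79, 91]


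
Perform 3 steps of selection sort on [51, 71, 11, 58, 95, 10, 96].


Initial: [51, 71, 11, 58, 95, 10, 96]
Step 1: min=10 at 5
  Swap: [10, 71, 11, 58, 95, 51, 96]
Step 2: min=11 at 2
  Swap: [10, 11, 71, 58, 95, 51, 96]
Step 3: min=51 at 5
  Swap: [10, 11, 51, 58, 95, 71, 96]

After 3 steps: [10, 11, 51, 58, 95, 71, 96]


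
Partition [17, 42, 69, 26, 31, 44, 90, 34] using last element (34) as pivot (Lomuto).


Pivot: 34
  17 <= 34: advance i (no swap)
  26 <= 34: swap -> [17, 26, 69, 42, 31, 44, 90, 34]
  31 <= 34: swap -> [17, 26, 31, 42, 69, 44, 90, 34]
Place pivot at 3: [17, 26, 31, 34, 69, 44, 90, 42]

Partitioned: [17, 26, 31, 34, 69, 44, 90, 42]


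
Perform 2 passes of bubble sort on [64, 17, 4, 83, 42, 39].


Initial: [64, 17, 4, 83, 42, 39]
Pass 1: [17, 4, 64, 42, 39, 83] (4 swaps)
Pass 2: [4, 17, 42, 39, 64, 83] (3 swaps)

After 2 passes: [4, 17, 42, 39, 64, 83]


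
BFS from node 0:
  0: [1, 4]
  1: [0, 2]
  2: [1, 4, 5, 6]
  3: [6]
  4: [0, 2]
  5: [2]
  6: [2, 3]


Visit 0, enqueue [1, 4]
Visit 1, enqueue [2]
Visit 4, enqueue []
Visit 2, enqueue [5, 6]
Visit 5, enqueue []
Visit 6, enqueue [3]
Visit 3, enqueue []

BFS order: [0, 1, 4, 2, 5, 6, 3]


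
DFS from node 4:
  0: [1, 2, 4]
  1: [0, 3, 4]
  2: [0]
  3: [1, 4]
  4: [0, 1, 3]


Visit 4, push [3, 1, 0]
Visit 0, push [2, 1]
Visit 1, push [3]
Visit 3, push []
Visit 2, push []

DFS order: [4, 0, 1, 3, 2]


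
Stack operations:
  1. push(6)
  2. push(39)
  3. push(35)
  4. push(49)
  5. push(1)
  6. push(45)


push(6) -> [6]
push(39) -> [6, 39]
push(35) -> [6, 39, 35]
push(49) -> [6, 39, 35, 49]
push(1) -> [6, 39, 35, 49, 1]
push(45) -> [6, 39, 35, 49, 1, 45]

Final stack: [6, 39, 35, 49, 1, 45]


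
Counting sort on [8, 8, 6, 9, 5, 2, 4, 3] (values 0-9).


Input: [8, 8, 6, 9, 5, 2, 4, 3]
Counts: [0, 0, 1, 1, 1, 1, 1, 0, 2, 1]

Sorted: [2, 3, 4, 5, 6, 8, 8, 9]


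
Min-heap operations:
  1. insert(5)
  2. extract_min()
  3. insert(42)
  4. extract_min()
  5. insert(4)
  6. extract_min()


insert(5) -> [5]
extract_min()->5, []
insert(42) -> [42]
extract_min()->42, []
insert(4) -> [4]
extract_min()->4, []

Final heap: []


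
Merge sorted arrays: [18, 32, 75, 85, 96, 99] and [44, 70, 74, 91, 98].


Take 18 from A
Take 32 from A
Take 44 from B
Take 70 from B
Take 74 from B
Take 75 from A
Take 85 from A
Take 91 from B
Take 96 from A
Take 98 from B

Merged: [18, 32, 44, 70, 74, 75, 85, 91, 96, 98, 99]


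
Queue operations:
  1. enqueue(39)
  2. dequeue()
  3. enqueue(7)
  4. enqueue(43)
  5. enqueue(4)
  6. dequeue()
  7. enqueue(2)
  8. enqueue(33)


enqueue(39) -> [39]
dequeue()->39, []
enqueue(7) -> [7]
enqueue(43) -> [7, 43]
enqueue(4) -> [7, 43, 4]
dequeue()->7, [43, 4]
enqueue(2) -> [43, 4, 2]
enqueue(33) -> [43, 4, 2, 33]

Final queue: [43, 4, 2, 33]


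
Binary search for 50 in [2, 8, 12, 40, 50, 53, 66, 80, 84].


Step 1: lo=0, hi=8, mid=4, val=50

Found at index 4


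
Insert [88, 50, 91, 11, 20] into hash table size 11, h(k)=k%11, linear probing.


Insert 88: h=0 -> slot 0
Insert 50: h=6 -> slot 6
Insert 91: h=3 -> slot 3
Insert 11: h=0, 1 probes -> slot 1
Insert 20: h=9 -> slot 9

Table: [88, 11, None, 91, None, None, 50, None, None, 20, None]


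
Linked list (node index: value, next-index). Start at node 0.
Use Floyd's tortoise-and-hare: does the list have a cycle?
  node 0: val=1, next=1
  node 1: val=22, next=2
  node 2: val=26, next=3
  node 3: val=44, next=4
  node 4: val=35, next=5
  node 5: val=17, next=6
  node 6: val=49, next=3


Floyd's tortoise (slow, +1) and hare (fast, +2):
  init: slow=0, fast=0
  step 1: slow=1, fast=2
  step 2: slow=2, fast=4
  step 3: slow=3, fast=6
  step 4: slow=4, fast=4
  slow == fast at node 4: cycle detected

Cycle: yes


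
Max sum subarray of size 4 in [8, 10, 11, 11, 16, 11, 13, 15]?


[0:4]: 40
[1:5]: 48
[2:6]: 49
[3:7]: 51
[4:8]: 55

Max: 55 at [4:8]


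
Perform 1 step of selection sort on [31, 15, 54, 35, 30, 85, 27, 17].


Initial: [31, 15, 54, 35, 30, 85, 27, 17]
Step 1: min=15 at 1
  Swap: [15, 31, 54, 35, 30, 85, 27, 17]

After 1 step: [15, 31, 54, 35, 30, 85, 27, 17]


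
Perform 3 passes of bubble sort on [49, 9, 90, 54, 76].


Initial: [49, 9, 90, 54, 76]
Pass 1: [9, 49, 54, 76, 90] (3 swaps)
Pass 2: [9, 49, 54, 76, 90] (0 swaps)
Pass 3: [9, 49, 54, 76, 90] (0 swaps)

After 3 passes: [9, 49, 54, 76, 90]


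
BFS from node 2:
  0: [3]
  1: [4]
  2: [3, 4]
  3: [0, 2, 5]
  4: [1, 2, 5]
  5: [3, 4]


Visit 2, enqueue [3, 4]
Visit 3, enqueue [0, 5]
Visit 4, enqueue [1]
Visit 0, enqueue []
Visit 5, enqueue []
Visit 1, enqueue []

BFS order: [2, 3, 4, 0, 5, 1]


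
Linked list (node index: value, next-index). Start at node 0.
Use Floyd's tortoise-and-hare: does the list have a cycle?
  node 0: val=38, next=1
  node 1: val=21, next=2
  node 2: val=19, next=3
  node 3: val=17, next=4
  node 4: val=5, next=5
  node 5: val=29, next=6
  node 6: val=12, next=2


Floyd's tortoise (slow, +1) and hare (fast, +2):
  init: slow=0, fast=0
  step 1: slow=1, fast=2
  step 2: slow=2, fast=4
  step 3: slow=3, fast=6
  step 4: slow=4, fast=3
  step 5: slow=5, fast=5
  slow == fast at node 5: cycle detected

Cycle: yes


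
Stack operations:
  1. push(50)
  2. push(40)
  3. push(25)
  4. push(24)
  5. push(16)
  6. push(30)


push(50) -> [50]
push(40) -> [50, 40]
push(25) -> [50, 40, 25]
push(24) -> [50, 40, 25, 24]
push(16) -> [50, 40, 25, 24, 16]
push(30) -> [50, 40, 25, 24, 16, 30]

Final stack: [50, 40, 25, 24, 16, 30]


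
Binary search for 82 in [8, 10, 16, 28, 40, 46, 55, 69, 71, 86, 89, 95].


Step 1: lo=0, hi=11, mid=5, val=46
Step 2: lo=6, hi=11, mid=8, val=71
Step 3: lo=9, hi=11, mid=10, val=89
Step 4: lo=9, hi=9, mid=9, val=86

Not found


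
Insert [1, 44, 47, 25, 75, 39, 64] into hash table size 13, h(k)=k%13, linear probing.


Insert 1: h=1 -> slot 1
Insert 44: h=5 -> slot 5
Insert 47: h=8 -> slot 8
Insert 25: h=12 -> slot 12
Insert 75: h=10 -> slot 10
Insert 39: h=0 -> slot 0
Insert 64: h=12, 3 probes -> slot 2

Table: [39, 1, 64, None, None, 44, None, None, 47, None, 75, None, 25]


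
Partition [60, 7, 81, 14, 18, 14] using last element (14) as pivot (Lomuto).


Pivot: 14
  7 <= 14: swap -> [7, 60, 81, 14, 18, 14]
  14 <= 14: swap -> [7, 14, 81, 60, 18, 14]
Place pivot at 2: [7, 14, 14, 60, 18, 81]

Partitioned: [7, 14, 14, 60, 18, 81]


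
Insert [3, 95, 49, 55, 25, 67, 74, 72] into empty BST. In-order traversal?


Insert 3: root
Insert 95: R from 3
Insert 49: R from 3 -> L from 95
Insert 55: R from 3 -> L from 95 -> R from 49
Insert 25: R from 3 -> L from 95 -> L from 49
Insert 67: R from 3 -> L from 95 -> R from 49 -> R from 55
Insert 74: R from 3 -> L from 95 -> R from 49 -> R from 55 -> R from 67
Insert 72: R from 3 -> L from 95 -> R from 49 -> R from 55 -> R from 67 -> L from 74

In-order: [3, 25, 49, 55, 67, 72, 74, 95]


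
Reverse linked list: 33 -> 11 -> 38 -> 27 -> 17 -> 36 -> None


Step 1: curr=33, set curr.next=prev(None) | reversed so far: 33
Step 2: curr=11, set curr.next=prev(33) | reversed so far: 11 -> 33
Step 3: curr=38, set curr.next=prev(11) | reversed so far: 38 -> 11 -> 33
Step 4: curr=27, set curr.next=prev(38) | reversed so far: 27 -> 38 -> 11 -> 33
Step 5: curr=17, set curr.next=prev(27) | reversed so far: 17 -> 27 -> 38 -> 11 -> 33
Step 6: curr=36, set curr.next=prev(17) | reversed so far: 36 -> 17 -> 27 -> 38 -> 11 -> 33

36 -> 17 -> 27 -> 38 -> 11 -> 33 -> None


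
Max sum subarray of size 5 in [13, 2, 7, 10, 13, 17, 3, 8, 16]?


[0:5]: 45
[1:6]: 49
[2:7]: 50
[3:8]: 51
[4:9]: 57

Max: 57 at [4:9]


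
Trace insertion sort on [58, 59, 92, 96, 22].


Initial: [58, 59, 92, 96, 22]
Insert 59: [58, 59, 92, 96, 22]
Insert 92: [58, 59, 92, 96, 22]
Insert 96: [58, 59, 92, 96, 22]
Insert 22: [22, 58, 59, 92, 96]

Sorted: [22, 58, 59, 92, 96]


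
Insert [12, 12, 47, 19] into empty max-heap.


Insert 12: [12]
Insert 12: [12, 12]
Insert 47: [47, 12, 12]
Insert 19: [47, 19, 12, 12]

Final heap: [47, 19, 12, 12]


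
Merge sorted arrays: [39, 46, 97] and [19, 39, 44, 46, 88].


Take 19 from B
Take 39 from A
Take 39 from B
Take 44 from B
Take 46 from A
Take 46 from B
Take 88 from B

Merged: [19, 39, 39, 44, 46, 46, 88, 97]


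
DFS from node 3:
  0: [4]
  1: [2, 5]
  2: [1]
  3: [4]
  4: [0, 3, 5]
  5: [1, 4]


Visit 3, push [4]
Visit 4, push [5, 0]
Visit 0, push []
Visit 5, push [1]
Visit 1, push [2]
Visit 2, push []

DFS order: [3, 4, 0, 5, 1, 2]


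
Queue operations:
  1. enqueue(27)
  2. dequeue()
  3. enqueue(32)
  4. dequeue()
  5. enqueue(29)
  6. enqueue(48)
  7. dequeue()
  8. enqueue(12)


enqueue(27) -> [27]
dequeue()->27, []
enqueue(32) -> [32]
dequeue()->32, []
enqueue(29) -> [29]
enqueue(48) -> [29, 48]
dequeue()->29, [48]
enqueue(12) -> [48, 12]

Final queue: [48, 12]


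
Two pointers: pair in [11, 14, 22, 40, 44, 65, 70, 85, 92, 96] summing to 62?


lo=0(11)+hi=9(96)=107
lo=0(11)+hi=8(92)=103
lo=0(11)+hi=7(85)=96
lo=0(11)+hi=6(70)=81
lo=0(11)+hi=5(65)=76
lo=0(11)+hi=4(44)=55
lo=1(14)+hi=4(44)=58
lo=2(22)+hi=4(44)=66
lo=2(22)+hi=3(40)=62

Yes: 22+40=62


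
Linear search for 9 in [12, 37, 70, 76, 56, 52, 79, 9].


i=0: 12!=9
i=1: 37!=9
i=2: 70!=9
i=3: 76!=9
i=4: 56!=9
i=5: 52!=9
i=6: 79!=9
i=7: 9==9 found!

Found at 7, 8 comps


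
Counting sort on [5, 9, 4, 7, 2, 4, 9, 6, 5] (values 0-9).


Input: [5, 9, 4, 7, 2, 4, 9, 6, 5]
Counts: [0, 0, 1, 0, 2, 2, 1, 1, 0, 2]

Sorted: [2, 4, 4, 5, 5, 6, 7, 9, 9]


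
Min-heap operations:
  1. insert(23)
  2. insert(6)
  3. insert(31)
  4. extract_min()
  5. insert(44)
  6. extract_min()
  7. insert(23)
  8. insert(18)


insert(23) -> [23]
insert(6) -> [6, 23]
insert(31) -> [6, 23, 31]
extract_min()->6, [23, 31]
insert(44) -> [23, 31, 44]
extract_min()->23, [31, 44]
insert(23) -> [23, 44, 31]
insert(18) -> [18, 23, 31, 44]

Final heap: [18, 23, 31, 44]


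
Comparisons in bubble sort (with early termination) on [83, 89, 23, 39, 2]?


Algorithm: bubble sort (with early termination)
Input: [83, 89, 23, 39, 2]
Sorted: [2, 23, 39, 83, 89]

10


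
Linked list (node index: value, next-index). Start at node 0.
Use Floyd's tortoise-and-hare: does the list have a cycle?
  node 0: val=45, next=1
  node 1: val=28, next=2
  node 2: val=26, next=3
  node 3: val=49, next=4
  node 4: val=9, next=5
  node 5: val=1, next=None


Floyd's tortoise (slow, +1) and hare (fast, +2):
  init: slow=0, fast=0
  step 1: slow=1, fast=2
  step 2: slow=2, fast=4
  step 3: fast 4->5->None, no cycle

Cycle: no


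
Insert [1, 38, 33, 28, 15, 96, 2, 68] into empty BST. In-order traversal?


Insert 1: root
Insert 38: R from 1
Insert 33: R from 1 -> L from 38
Insert 28: R from 1 -> L from 38 -> L from 33
Insert 15: R from 1 -> L from 38 -> L from 33 -> L from 28
Insert 96: R from 1 -> R from 38
Insert 2: R from 1 -> L from 38 -> L from 33 -> L from 28 -> L from 15
Insert 68: R from 1 -> R from 38 -> L from 96

In-order: [1, 2, 15, 28, 33, 38, 68, 96]


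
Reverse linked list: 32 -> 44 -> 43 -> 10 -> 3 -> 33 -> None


Step 1: curr=32, set curr.next=prev(None) | reversed so far: 32
Step 2: curr=44, set curr.next=prev(32) | reversed so far: 44 -> 32
Step 3: curr=43, set curr.next=prev(44) | reversed so far: 43 -> 44 -> 32
Step 4: curr=10, set curr.next=prev(43) | reversed so far: 10 -> 43 -> 44 -> 32
Step 5: curr=3, set curr.next=prev(10) | reversed so far: 3 -> 10 -> 43 -> 44 -> 32
Step 6: curr=33, set curr.next=prev(3) | reversed so far: 33 -> 3 -> 10 -> 43 -> 44 -> 32

33 -> 3 -> 10 -> 43 -> 44 -> 32 -> None


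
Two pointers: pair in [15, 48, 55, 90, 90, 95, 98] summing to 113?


lo=0(15)+hi=6(98)=113

Yes: 15+98=113


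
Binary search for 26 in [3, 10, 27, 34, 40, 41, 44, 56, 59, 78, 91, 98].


Step 1: lo=0, hi=11, mid=5, val=41
Step 2: lo=0, hi=4, mid=2, val=27
Step 3: lo=0, hi=1, mid=0, val=3
Step 4: lo=1, hi=1, mid=1, val=10

Not found


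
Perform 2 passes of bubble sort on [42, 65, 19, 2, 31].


Initial: [42, 65, 19, 2, 31]
Pass 1: [42, 19, 2, 31, 65] (3 swaps)
Pass 2: [19, 2, 31, 42, 65] (3 swaps)

After 2 passes: [19, 2, 31, 42, 65]


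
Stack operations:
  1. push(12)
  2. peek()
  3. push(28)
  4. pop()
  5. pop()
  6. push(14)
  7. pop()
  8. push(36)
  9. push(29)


push(12) -> [12]
peek()->12
push(28) -> [12, 28]
pop()->28, [12]
pop()->12, []
push(14) -> [14]
pop()->14, []
push(36) -> [36]
push(29) -> [36, 29]

Final stack: [36, 29]


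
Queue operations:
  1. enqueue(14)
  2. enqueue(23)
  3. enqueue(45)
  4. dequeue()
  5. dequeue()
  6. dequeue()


enqueue(14) -> [14]
enqueue(23) -> [14, 23]
enqueue(45) -> [14, 23, 45]
dequeue()->14, [23, 45]
dequeue()->23, [45]
dequeue()->45, []

Final queue: []


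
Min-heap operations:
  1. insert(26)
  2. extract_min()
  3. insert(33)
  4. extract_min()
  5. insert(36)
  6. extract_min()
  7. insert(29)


insert(26) -> [26]
extract_min()->26, []
insert(33) -> [33]
extract_min()->33, []
insert(36) -> [36]
extract_min()->36, []
insert(29) -> [29]

Final heap: [29]


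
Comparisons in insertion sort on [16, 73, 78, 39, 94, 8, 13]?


Algorithm: insertion sort
Input: [16, 73, 78, 39, 94, 8, 13]
Sorted: [8, 13, 16, 39, 73, 78, 94]

17


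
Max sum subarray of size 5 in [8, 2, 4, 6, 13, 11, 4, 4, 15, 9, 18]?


[0:5]: 33
[1:6]: 36
[2:7]: 38
[3:8]: 38
[4:9]: 47
[5:10]: 43
[6:11]: 50

Max: 50 at [6:11]


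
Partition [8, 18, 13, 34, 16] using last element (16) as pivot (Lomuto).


Pivot: 16
  8 <= 16: advance i (no swap)
  13 <= 16: swap -> [8, 13, 18, 34, 16]
Place pivot at 2: [8, 13, 16, 34, 18]

Partitioned: [8, 13, 16, 34, 18]


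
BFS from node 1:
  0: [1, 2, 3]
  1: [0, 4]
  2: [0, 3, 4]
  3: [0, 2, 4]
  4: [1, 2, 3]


Visit 1, enqueue [0, 4]
Visit 0, enqueue [2, 3]
Visit 4, enqueue []
Visit 2, enqueue []
Visit 3, enqueue []

BFS order: [1, 0, 4, 2, 3]


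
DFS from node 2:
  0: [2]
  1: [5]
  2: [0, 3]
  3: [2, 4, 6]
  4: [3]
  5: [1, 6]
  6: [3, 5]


Visit 2, push [3, 0]
Visit 0, push []
Visit 3, push [6, 4]
Visit 4, push []
Visit 6, push [5]
Visit 5, push [1]
Visit 1, push []

DFS order: [2, 0, 3, 4, 6, 5, 1]


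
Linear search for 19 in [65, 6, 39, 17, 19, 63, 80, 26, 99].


i=0: 65!=19
i=1: 6!=19
i=2: 39!=19
i=3: 17!=19
i=4: 19==19 found!

Found at 4, 5 comps


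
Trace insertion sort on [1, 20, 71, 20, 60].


Initial: [1, 20, 71, 20, 60]
Insert 20: [1, 20, 71, 20, 60]
Insert 71: [1, 20, 71, 20, 60]
Insert 20: [1, 20, 20, 71, 60]
Insert 60: [1, 20, 20, 60, 71]

Sorted: [1, 20, 20, 60, 71]


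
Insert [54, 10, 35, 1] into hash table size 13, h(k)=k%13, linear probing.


Insert 54: h=2 -> slot 2
Insert 10: h=10 -> slot 10
Insert 35: h=9 -> slot 9
Insert 1: h=1 -> slot 1

Table: [None, 1, 54, None, None, None, None, None, None, 35, 10, None, None]


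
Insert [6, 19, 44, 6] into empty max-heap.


Insert 6: [6]
Insert 19: [19, 6]
Insert 44: [44, 6, 19]
Insert 6: [44, 6, 19, 6]

Final heap: [44, 6, 19, 6]


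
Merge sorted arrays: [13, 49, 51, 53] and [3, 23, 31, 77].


Take 3 from B
Take 13 from A
Take 23 from B
Take 31 from B
Take 49 from A
Take 51 from A
Take 53 from A

Merged: [3, 13, 23, 31, 49, 51, 53, 77]


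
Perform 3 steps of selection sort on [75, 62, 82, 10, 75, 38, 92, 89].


Initial: [75, 62, 82, 10, 75, 38, 92, 89]
Step 1: min=10 at 3
  Swap: [10, 62, 82, 75, 75, 38, 92, 89]
Step 2: min=38 at 5
  Swap: [10, 38, 82, 75, 75, 62, 92, 89]
Step 3: min=62 at 5
  Swap: [10, 38, 62, 75, 75, 82, 92, 89]

After 3 steps: [10, 38, 62, 75, 75, 82, 92, 89]


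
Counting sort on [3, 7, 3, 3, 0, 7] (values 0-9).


Input: [3, 7, 3, 3, 0, 7]
Counts: [1, 0, 0, 3, 0, 0, 0, 2, 0, 0]

Sorted: [0, 3, 3, 3, 7, 7]


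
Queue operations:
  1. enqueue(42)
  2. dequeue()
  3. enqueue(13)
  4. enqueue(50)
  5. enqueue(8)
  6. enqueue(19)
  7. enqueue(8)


enqueue(42) -> [42]
dequeue()->42, []
enqueue(13) -> [13]
enqueue(50) -> [13, 50]
enqueue(8) -> [13, 50, 8]
enqueue(19) -> [13, 50, 8, 19]
enqueue(8) -> [13, 50, 8, 19, 8]

Final queue: [13, 50, 8, 19, 8]


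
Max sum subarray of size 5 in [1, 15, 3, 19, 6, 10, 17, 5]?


[0:5]: 44
[1:6]: 53
[2:7]: 55
[3:8]: 57

Max: 57 at [3:8]


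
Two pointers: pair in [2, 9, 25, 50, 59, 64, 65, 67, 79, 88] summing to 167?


lo=0(2)+hi=9(88)=90
lo=1(9)+hi=9(88)=97
lo=2(25)+hi=9(88)=113
lo=3(50)+hi=9(88)=138
lo=4(59)+hi=9(88)=147
lo=5(64)+hi=9(88)=152
lo=6(65)+hi=9(88)=153
lo=7(67)+hi=9(88)=155
lo=8(79)+hi=9(88)=167

Yes: 79+88=167


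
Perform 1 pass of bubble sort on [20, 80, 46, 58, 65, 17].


Initial: [20, 80, 46, 58, 65, 17]
Pass 1: [20, 46, 58, 65, 17, 80] (4 swaps)

After 1 pass: [20, 46, 58, 65, 17, 80]


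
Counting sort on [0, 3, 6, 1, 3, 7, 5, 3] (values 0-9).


Input: [0, 3, 6, 1, 3, 7, 5, 3]
Counts: [1, 1, 0, 3, 0, 1, 1, 1, 0, 0]

Sorted: [0, 1, 3, 3, 3, 5, 6, 7]


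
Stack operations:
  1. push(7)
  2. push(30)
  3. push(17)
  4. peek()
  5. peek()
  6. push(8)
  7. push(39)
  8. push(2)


push(7) -> [7]
push(30) -> [7, 30]
push(17) -> [7, 30, 17]
peek()->17
peek()->17
push(8) -> [7, 30, 17, 8]
push(39) -> [7, 30, 17, 8, 39]
push(2) -> [7, 30, 17, 8, 39, 2]

Final stack: [7, 30, 17, 8, 39, 2]


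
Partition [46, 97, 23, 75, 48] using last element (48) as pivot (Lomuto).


Pivot: 48
  46 <= 48: advance i (no swap)
  23 <= 48: swap -> [46, 23, 97, 75, 48]
Place pivot at 2: [46, 23, 48, 75, 97]

Partitioned: [46, 23, 48, 75, 97]


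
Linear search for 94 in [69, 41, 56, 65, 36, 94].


i=0: 69!=94
i=1: 41!=94
i=2: 56!=94
i=3: 65!=94
i=4: 36!=94
i=5: 94==94 found!

Found at 5, 6 comps


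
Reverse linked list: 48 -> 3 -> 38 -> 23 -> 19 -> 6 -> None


Step 1: curr=48, set curr.next=prev(None) | reversed so far: 48
Step 2: curr=3, set curr.next=prev(48) | reversed so far: 3 -> 48
Step 3: curr=38, set curr.next=prev(3) | reversed so far: 38 -> 3 -> 48
Step 4: curr=23, set curr.next=prev(38) | reversed so far: 23 -> 38 -> 3 -> 48
Step 5: curr=19, set curr.next=prev(23) | reversed so far: 19 -> 23 -> 38 -> 3 -> 48
Step 6: curr=6, set curr.next=prev(19) | reversed so far: 6 -> 19 -> 23 -> 38 -> 3 -> 48

6 -> 19 -> 23 -> 38 -> 3 -> 48 -> None


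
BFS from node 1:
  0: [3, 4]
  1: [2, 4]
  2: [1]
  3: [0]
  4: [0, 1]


Visit 1, enqueue [2, 4]
Visit 2, enqueue []
Visit 4, enqueue [0]
Visit 0, enqueue [3]
Visit 3, enqueue []

BFS order: [1, 2, 4, 0, 3]


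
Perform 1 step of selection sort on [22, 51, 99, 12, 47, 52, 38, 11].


Initial: [22, 51, 99, 12, 47, 52, 38, 11]
Step 1: min=11 at 7
  Swap: [11, 51, 99, 12, 47, 52, 38, 22]

After 1 step: [11, 51, 99, 12, 47, 52, 38, 22]


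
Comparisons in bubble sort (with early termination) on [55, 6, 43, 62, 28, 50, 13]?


Algorithm: bubble sort (with early termination)
Input: [55, 6, 43, 62, 28, 50, 13]
Sorted: [6, 13, 28, 43, 50, 55, 62]

21


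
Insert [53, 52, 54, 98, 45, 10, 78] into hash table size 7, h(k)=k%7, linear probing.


Insert 53: h=4 -> slot 4
Insert 52: h=3 -> slot 3
Insert 54: h=5 -> slot 5
Insert 98: h=0 -> slot 0
Insert 45: h=3, 3 probes -> slot 6
Insert 10: h=3, 5 probes -> slot 1
Insert 78: h=1, 1 probes -> slot 2

Table: [98, 10, 78, 52, 53, 54, 45]


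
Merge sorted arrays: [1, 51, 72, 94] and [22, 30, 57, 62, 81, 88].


Take 1 from A
Take 22 from B
Take 30 from B
Take 51 from A
Take 57 from B
Take 62 from B
Take 72 from A
Take 81 from B
Take 88 from B

Merged: [1, 22, 30, 51, 57, 62, 72, 81, 88, 94]


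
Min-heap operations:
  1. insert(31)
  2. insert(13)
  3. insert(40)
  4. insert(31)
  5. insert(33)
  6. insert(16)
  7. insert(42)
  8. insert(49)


insert(31) -> [31]
insert(13) -> [13, 31]
insert(40) -> [13, 31, 40]
insert(31) -> [13, 31, 40, 31]
insert(33) -> [13, 31, 40, 31, 33]
insert(16) -> [13, 31, 16, 31, 33, 40]
insert(42) -> [13, 31, 16, 31, 33, 40, 42]
insert(49) -> [13, 31, 16, 31, 33, 40, 42, 49]

Final heap: [13, 31, 16, 31, 33, 40, 42, 49]


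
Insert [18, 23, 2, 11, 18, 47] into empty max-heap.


Insert 18: [18]
Insert 23: [23, 18]
Insert 2: [23, 18, 2]
Insert 11: [23, 18, 2, 11]
Insert 18: [23, 18, 2, 11, 18]
Insert 47: [47, 18, 23, 11, 18, 2]

Final heap: [47, 18, 23, 11, 18, 2]


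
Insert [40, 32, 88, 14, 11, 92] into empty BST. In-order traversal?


Insert 40: root
Insert 32: L from 40
Insert 88: R from 40
Insert 14: L from 40 -> L from 32
Insert 11: L from 40 -> L from 32 -> L from 14
Insert 92: R from 40 -> R from 88

In-order: [11, 14, 32, 40, 88, 92]


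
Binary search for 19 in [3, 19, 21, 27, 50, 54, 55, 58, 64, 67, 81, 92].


Step 1: lo=0, hi=11, mid=5, val=54
Step 2: lo=0, hi=4, mid=2, val=21
Step 3: lo=0, hi=1, mid=0, val=3
Step 4: lo=1, hi=1, mid=1, val=19

Found at index 1
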